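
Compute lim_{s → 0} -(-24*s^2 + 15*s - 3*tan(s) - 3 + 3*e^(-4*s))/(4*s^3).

33/4

Substitution gives 0/0; apply L'Hôpital's rule 3 times.
After differentiating numerator and denominator 3 times the quotient is (12/cos(s)^2 - 18/cos(s)^4 - 192*e^(-4*s))/(-24); at s = 0 this is 33/4.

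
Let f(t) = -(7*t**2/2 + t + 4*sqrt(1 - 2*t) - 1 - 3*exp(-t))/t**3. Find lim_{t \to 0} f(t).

3/2

Substitution gives 0/0; apply L'Hôpital's rule 3 times.
After differentiating numerator and denominator 3 times the quotient is (3*e^(-t) - 12/(1 - 2*t)^(5/2))/(-6); at t = 0 this is 3/2.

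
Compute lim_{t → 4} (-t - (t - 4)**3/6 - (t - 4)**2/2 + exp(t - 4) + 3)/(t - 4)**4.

1/24

Direct substitution gives 0/0.
Apply L'Hôpital: lim (-t - (t - 4)^2/2 + e^(t - 4) + 3)/(4*(t - 4)^3), still 0/0.
Apply L'Hôpital: lim (-t + e^(t - 4) + 3)/(12*(t - 4)^2), still 0/0.
Apply L'Hôpital: lim (e^(t - 4) - 1)/(24*t - 96), still 0/0.
After 4 applications of L'Hôpital's rule the quotient is (e^(t - 4))/(24); substituting t = 4 gives 1/24.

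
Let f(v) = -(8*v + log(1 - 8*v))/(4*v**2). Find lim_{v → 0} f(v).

8

Direct substitution gives 0/0.
Apply L'Hôpital: lim (8 - 8/(1 - 8*v))/(-8*v), still 0/0.
After 2 applications of L'Hôpital's rule the quotient is (-64/(1 - 8*v)^2)/(-8); substituting v = 0 gives 8.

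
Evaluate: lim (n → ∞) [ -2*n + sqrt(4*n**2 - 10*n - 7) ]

-5/2

This has the form ∞ − ∞. Multiply and divide by the conjugate √(4*n^2 - 10*n - 7) + 2n.
That gives (-10n - 7) / (√(4*n^2 - 10*n - 7) + 2n).
Divide numerator and denominator by n: the limit is -10/(2·2) = -5/2.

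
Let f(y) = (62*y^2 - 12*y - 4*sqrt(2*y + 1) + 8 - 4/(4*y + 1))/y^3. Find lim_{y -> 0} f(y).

Substitution gives 0/0 (the numerator vanishes to order 3).
Expand each term to order y^3: the coefficient of y^3 in -4·1/(1 + 4y) is 256 and in -4·√(1 + 2y) is -2.
Lower-order terms cancel with the polynomial part, so the numerator is (254)·y^3 + o(y^3), and the limit is (254)/(1) = 254.

254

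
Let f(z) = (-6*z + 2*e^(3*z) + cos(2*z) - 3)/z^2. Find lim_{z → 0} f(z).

7

Substitution gives 0/0 (the numerator vanishes to order 2).
Expand each term to order z^2: the coefficient of z^2 in 2·e^(3z) is 9 and in cos(2z) is -2.
Lower-order terms cancel with the polynomial part, so the numerator is (7)·z^2 + o(z^2), and the limit is (7)/(1) = 7.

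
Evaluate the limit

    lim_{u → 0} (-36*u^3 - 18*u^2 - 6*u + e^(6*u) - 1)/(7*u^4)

Direct substitution gives 0/0.
Apply L'Hôpital: lim (-108*u^2 - 36*u + 6*e^(6*u) - 6)/(28*u^3), still 0/0.
Apply L'Hôpital: lim (-216*u + 36*e^(6*u) - 36)/(84*u^2), still 0/0.
Apply L'Hôpital: lim (216*e^(6*u) - 216)/(168*u), still 0/0.
After 4 applications of L'Hôpital's rule the quotient is (1296*e^(6*u))/(168); substituting u = 0 gives 54/7.

54/7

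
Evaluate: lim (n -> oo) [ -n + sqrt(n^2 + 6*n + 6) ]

An ∞ − ∞ form. Rationalising with the conjugate, the difference becomes (6n + 6) / (√(n^2 + 6*n + 6) + n).
For large n the denominator behaves like 2·n, so the quotient tends to 6/2 = 3.

3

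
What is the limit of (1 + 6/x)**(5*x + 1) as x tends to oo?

e^(30)

Write it as [(1 + 6/x)^x]^(5) · (1 + 6/x)^(1). The bracketed term tends to e^(6) and the second factor to 1, so the limit is e^(30).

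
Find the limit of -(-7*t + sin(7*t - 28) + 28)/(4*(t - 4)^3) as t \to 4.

343/24

Direct substitution gives 0/0.
Apply L'Hôpital: lim (7*cos(7*t - 28) - 7)/(-12*(t - 4)^2), still 0/0.
Apply L'Hôpital: lim (-49*sin(7*t - 28))/(96 - 24*t), still 0/0.
After 3 applications of L'Hôpital's rule the quotient is (-343*cos(7*t - 28))/(-24); substituting t = 4 gives 343/24.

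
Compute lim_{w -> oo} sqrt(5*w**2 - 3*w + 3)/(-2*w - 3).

For large |w|, √(5*w^2 - 3*w + 3) ≈ √5·|w| and the denominator ≈ -2w.
Since w → +∞, |w| = w, giving √5/(-2) = -√(5)/2.

-√(5)/2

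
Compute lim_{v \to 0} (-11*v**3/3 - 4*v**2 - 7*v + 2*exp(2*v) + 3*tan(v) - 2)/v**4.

4/3

Substitution gives 0/0; apply L'Hôpital's rule 4 times.
After differentiating numerator and denominator 4 times the quotient is (32*e^(2*v) + 72*tan(v)^5 + 120*tan(v)^3 + 48*tan(v))/(24); at v = 0 this is 4/3.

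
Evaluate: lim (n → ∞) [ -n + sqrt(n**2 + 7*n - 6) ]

7/2

This has the form ∞ − ∞. Multiply and divide by the conjugate √(n^2 + 7*n - 6) + n.
That gives (7n - 6) / (√(n^2 + 7*n - 6) + n).
Divide numerator and denominator by n: the limit is 7/(2·1) = 7/2.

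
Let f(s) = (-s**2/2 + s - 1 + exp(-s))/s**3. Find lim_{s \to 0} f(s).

-1/6

Direct substitution gives 0/0.
Apply L'Hôpital: lim (-s + 1 - e^(-s))/(3*s^2), still 0/0.
Apply L'Hôpital: lim (-1 + e^(-s))/(6*s), still 0/0.
After 3 applications of L'Hôpital's rule the quotient is (-e^(-s))/(6); substituting s = 0 gives -1/6.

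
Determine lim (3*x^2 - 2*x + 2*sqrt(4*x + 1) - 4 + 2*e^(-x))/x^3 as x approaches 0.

Substitution gives 0/0 (the numerator vanishes to order 3).
Expand each term to order x^3: the coefficient of x^3 in 2·√(1 + 4x) is 8 and in 2·e^(-x) is -1/3.
Lower-order terms cancel with the polynomial part, so the numerator is (23/3)·x^3 + o(x^3), and the limit is (23/3)/(1) = 23/3.

23/3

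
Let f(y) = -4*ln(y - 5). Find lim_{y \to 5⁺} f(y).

∞

As y → 5⁺, y - 5 → 0⁺ and ln(y - 5) → −∞.
Multiplying by -4 gives ∞.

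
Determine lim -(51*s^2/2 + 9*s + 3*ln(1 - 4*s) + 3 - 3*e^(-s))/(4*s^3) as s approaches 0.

127/8

Substitution gives 0/0; apply L'Hôpital's rule 3 times.
After differentiating numerator and denominator 3 times the quotient is (3*e^(-s) + 384/(4*s - 1)^3)/(-24); at s = 0 this is 127/8.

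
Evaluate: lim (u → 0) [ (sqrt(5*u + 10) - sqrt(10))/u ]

√(10)/4

A 0/0 form; rationalise with √(10 + 5u) + √10. This collapses the numerator to 5u, leaving 5/(√(10 + 5u) + √10) → 5/(2√10) = √(10)/4.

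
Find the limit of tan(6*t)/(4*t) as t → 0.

3/2

Substitution gives 0/0.
Since tan(u)/u → 1 as u → 0, tan(6t)/(6t) → 1 and the limit is 6/4 = 3/2.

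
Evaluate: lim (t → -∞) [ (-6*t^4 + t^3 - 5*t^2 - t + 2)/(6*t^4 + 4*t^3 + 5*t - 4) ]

Numerator and denominator both have degree 4.
Dividing every term by t^4, all lower-order terms vanish and the limit is the ratio of leading coefficients, -6/(6) = -1.

-1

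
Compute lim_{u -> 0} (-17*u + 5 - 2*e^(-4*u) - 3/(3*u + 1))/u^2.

Substitution gives 0/0; apply L'Hôpital's rule 2 times.
After differentiating numerator and denominator 2 times the quotient is (-32*e^(-4*u) - 54/(3*u + 1)^3)/(2); at u = 0 this is -43.

-43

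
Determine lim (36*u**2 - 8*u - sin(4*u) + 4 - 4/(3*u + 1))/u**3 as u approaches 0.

356/3

Substitution gives 0/0 (the numerator vanishes to order 3).
Expand each term to order u^3: the coefficient of u^3 in −sin(4u) is 32/3 and in -4·1/(1 + 3u) is 108.
Lower-order terms cancel with the polynomial part, so the numerator is (356/3)·u^3 + o(u^3), and the limit is (356/3)/(1) = 356/3.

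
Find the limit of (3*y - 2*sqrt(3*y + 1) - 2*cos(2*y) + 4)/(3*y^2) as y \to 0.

25/12

Substitution gives 0/0 (the numerator vanishes to order 2).
Expand each term to order y^2: the coefficient of y^2 in -2·√(1 + 3y) is 9/4 and in -2·cos(2y) is 4.
Lower-order terms cancel with the polynomial part, so the numerator is (25/4)·y^2 + o(y^2), and the limit is (25/4)/(3) = 25/12.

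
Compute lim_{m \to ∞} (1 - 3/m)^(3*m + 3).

The base → 1 and the exponent → ∞: a 1^∞ form.
Take logarithms: (3m + 3)·ln(1 - 3/m). Since ln(1+u) ~ u for small u, this behaves like (3m)·(-3/m) → -9.
So the limit is e^(-9).

e^(-9)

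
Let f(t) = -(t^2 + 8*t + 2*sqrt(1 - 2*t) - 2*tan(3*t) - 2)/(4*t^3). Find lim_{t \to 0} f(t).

19/4

Substitution gives 0/0; apply L'Hôpital's rule 3 times.
After differentiating numerator and denominator 3 times the quotient is (6*(72*(1 - 2*t)^(5/2)*(cos(6*t) - 2)/(cos(6*t) + 1)^2 - 1)/(1 - 2*t)^(5/2))/(-24); at t = 0 this is 19/4.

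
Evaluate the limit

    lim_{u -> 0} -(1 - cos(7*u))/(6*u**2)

-49/12

Substitution gives 0/0.
Use (1 − cos θ)/θ² → 1/2 with θ = 7u: the limit is 7²/(2·(-6)) = -49/12.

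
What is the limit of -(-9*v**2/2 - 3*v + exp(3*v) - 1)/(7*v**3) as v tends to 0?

-9/14

Direct substitution gives 0/0.
Apply L'Hôpital: lim (-9*v + 3*e^(3*v) - 3)/(-21*v^2), still 0/0.
Apply L'Hôpital: lim (9*e^(3*v) - 9)/(-42*v), still 0/0.
After 3 applications of L'Hôpital's rule the quotient is (27*e^(3*v))/(-42); substituting v = 0 gives -9/14.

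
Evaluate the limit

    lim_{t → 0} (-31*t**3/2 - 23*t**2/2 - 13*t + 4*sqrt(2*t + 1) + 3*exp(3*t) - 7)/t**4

61/8

Substitution gives 0/0; apply L'Hôpital's rule 4 times.
After differentiating numerator and denominator 4 times the quotient is (243*e^(3*t) - 60/(2*t + 1)^(7/2))/(24); at t = 0 this is 61/8.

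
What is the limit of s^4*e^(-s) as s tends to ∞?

Write as s^4/e^{1s}, an ∞/∞ form.
Exponential growth dominates any polynomial, so repeated L'Hôpital (or the standard result) gives 0.

0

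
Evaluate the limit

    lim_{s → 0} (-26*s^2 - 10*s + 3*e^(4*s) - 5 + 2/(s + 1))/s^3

Substitution gives 0/0 (the numerator vanishes to order 3).
Expand each term to order s^3: the coefficient of s^3 in 2·1/(1 + s) is -2 and in 3·e^(4s) is 32.
Lower-order terms cancel with the polynomial part, so the numerator is (30)·s^3 + o(s^3), and the limit is (30)/(1) = 30.

30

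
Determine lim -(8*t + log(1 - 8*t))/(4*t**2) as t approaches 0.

Direct substitution gives 0/0.
Apply L'Hôpital: lim (8 - 8/(1 - 8*t))/(-8*t), still 0/0.
After 2 applications of L'Hôpital's rule the quotient is (-64/(1 - 8*t)^2)/(-8); substituting t = 0 gives 8.

8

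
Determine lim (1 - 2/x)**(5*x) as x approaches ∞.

e^(-10)

Let L be the limit and take ln: ln L = lim (5x)·ln(1 - 2/x) = lim (5x)·(-2/x + O(1/x²)) = -10.
Hence L = e^(-10).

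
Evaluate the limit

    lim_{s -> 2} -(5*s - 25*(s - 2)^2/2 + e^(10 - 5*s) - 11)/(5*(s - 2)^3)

25/6

Direct substitution gives 0/0.
Apply L'Hôpital: lim (-25*s - 5*e^(10 - 5*s) + 55)/(-15*(s - 2)^2), still 0/0.
Apply L'Hôpital: lim (25*e^(10 - 5*s) - 25)/(60 - 30*s), still 0/0.
After 3 applications of L'Hôpital's rule the quotient is (-125*e^(10 - 5*s))/(-30); substituting s = 2 gives 25/6.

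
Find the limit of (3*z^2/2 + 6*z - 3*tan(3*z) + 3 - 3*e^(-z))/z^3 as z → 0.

Substitution gives 0/0 (the numerator vanishes to order 3).
Expand each term to order z^3: the coefficient of z^3 in -3·e^(-z) is 1/2 and in -3·tan(3z) is -27.
Lower-order terms cancel with the polynomial part, so the numerator is (-53/2)·z^3 + o(z^3), and the limit is (-53/2)/(1) = -53/2.

-53/2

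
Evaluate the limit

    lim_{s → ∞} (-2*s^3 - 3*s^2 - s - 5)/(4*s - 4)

-∞

The numerator has higher degree (3 > 1); the quotient behaves like (-2/(4))·s^2 for large |s|.
As s → +∞ this diverges to -∞.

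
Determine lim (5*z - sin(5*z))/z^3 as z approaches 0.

Direct substitution gives 0/0.
Apply L'Hôpital: lim (5 - 5*cos(5*z))/(3*z^2), still 0/0.
Apply L'Hôpital: lim (25*sin(5*z))/(6*z), still 0/0.
After 3 applications of L'Hôpital's rule the quotient is (125*cos(5*z))/(6); substituting z = 0 gives 125/6.

125/6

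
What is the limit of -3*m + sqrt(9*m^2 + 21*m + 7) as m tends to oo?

7/2

This has the form ∞ − ∞. Multiply and divide by the conjugate √(9*m^2 + 21*m + 7) + 3m.
That gives (21m + 7) / (√(9*m^2 + 21*m + 7) + 3m).
Divide numerator and denominator by m: the limit is 21/(2·3) = 7/2.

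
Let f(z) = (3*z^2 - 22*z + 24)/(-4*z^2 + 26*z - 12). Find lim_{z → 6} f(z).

-7/11

Direct substitution gives 0/0, so factor. Both numerator and denominator have (z - 6) as a factor.
After cancelling, the expression reduces to (3*z - 4)/(2 - 4*z).
Substituting z = 6 gives -7/11.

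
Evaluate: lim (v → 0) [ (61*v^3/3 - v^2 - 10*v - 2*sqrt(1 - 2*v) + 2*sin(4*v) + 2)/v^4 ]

Substitution gives 0/0 (the numerator vanishes to order 4).
Expand each term to order v^4: the coefficient of v^4 in 2·sin(4v) is 0 and in -2·√(1 - 2v) is 5/4.
Lower-order terms cancel with the polynomial part, so the numerator is (5/4)·v^4 + o(v^4), and the limit is (5/4)/(1) = 5/4.

5/4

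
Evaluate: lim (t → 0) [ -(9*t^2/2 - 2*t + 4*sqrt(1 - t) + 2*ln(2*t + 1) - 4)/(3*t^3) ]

-61/36

Substitution gives 0/0; apply L'Hôpital's rule 3 times.
After differentiating numerator and denominator 3 times the quotient is (32/(2*t + 1)^3 - 3/(2*(1 - t)^(5/2)))/(-18); at t = 0 this is -61/36.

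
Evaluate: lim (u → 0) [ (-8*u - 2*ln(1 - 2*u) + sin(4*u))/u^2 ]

4

Substitution gives 0/0 (the numerator vanishes to order 2).
Expand each term to order u^2: the coefficient of u^2 in sin(4u) is 0 and in -2·ln(1 - 2u) is 4.
Lower-order terms cancel with the polynomial part, so the numerator is (4)·u^2 + o(u^2), and the limit is (4)/(1) = 4.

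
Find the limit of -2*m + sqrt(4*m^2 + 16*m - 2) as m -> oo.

This has the form ∞ − ∞. Multiply and divide by the conjugate √(4*m^2 + 16*m - 2) + 2m.
That gives (16m - 2) / (√(4*m^2 + 16*m - 2) + 2m).
Divide numerator and denominator by m: the limit is 16/(2·2) = 4.

4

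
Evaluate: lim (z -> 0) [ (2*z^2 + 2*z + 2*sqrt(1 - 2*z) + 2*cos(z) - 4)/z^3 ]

-1

Substitution gives 0/0; apply L'Hôpital's rule 3 times.
After differentiating numerator and denominator 3 times the quotient is (2*sin(z) - 6/(1 - 2*z)^(5/2))/(6); at z = 0 this is -1.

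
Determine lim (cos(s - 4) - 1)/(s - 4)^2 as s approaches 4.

Direct substitution gives 0/0.
Apply L'Hôpital: lim (-sin(s - 4))/(2*s - 8), still 0/0.
After 2 applications of L'Hôpital's rule the quotient is (-cos(s - 4))/(2); substituting s = 4 gives -1/2.

-1/2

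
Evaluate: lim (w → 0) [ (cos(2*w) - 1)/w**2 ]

Direct substitution gives 0/0.
Apply L'Hôpital: lim (-2*sin(2*w))/(2*w), still 0/0.
After 2 applications of L'Hôpital's rule the quotient is (-4*cos(2*w))/(2); substituting w = 0 gives -2.

-2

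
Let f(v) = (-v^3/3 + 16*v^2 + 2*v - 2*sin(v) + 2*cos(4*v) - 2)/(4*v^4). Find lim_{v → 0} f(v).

Substitution gives 0/0; apply L'Hôpital's rule 4 times.
After differentiating numerator and denominator 4 times the quotient is (-2*sin(v) + 512*cos(4*v))/(96); at v = 0 this is 16/3.

16/3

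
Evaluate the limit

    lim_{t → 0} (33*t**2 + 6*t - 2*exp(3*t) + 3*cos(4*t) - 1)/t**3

Substitution gives 0/0; apply L'Hôpital's rule 3 times.
After differentiating numerator and denominator 3 times the quotient is (-54*e^(3*t) + 192*sin(4*t))/(6); at t = 0 this is -9.

-9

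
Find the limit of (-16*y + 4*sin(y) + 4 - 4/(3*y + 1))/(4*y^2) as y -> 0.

Substitution gives 0/0 (the numerator vanishes to order 2).
Expand each term to order y^2: the coefficient of y^2 in 4·sin(y) is 0 and in -4·1/(1 + 3y) is -36.
Lower-order terms cancel with the polynomial part, so the numerator is (-36)·y^2 + o(y^2), and the limit is (-36)/(4) = -9.

-9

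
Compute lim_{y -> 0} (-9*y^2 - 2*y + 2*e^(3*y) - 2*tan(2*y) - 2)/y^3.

11/3

Substitution gives 0/0; apply L'Hôpital's rule 3 times.
After differentiating numerator and denominator 3 times the quotient is (54*e^(3*y) - 96*tan(2*y)^4 - 128*tan(2*y)^2 - 32)/(6); at y = 0 this is 11/3.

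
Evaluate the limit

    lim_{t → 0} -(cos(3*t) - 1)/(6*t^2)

3/4

Direct substitution gives 0/0.
Apply L'Hôpital: lim (-3*sin(3*t))/(-12*t), still 0/0.
After 2 applications of L'Hôpital's rule the quotient is (-9*cos(3*t))/(-12); substituting t = 0 gives 3/4.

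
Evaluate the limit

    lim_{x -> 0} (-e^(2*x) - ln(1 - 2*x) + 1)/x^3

4/3

Substitution gives 0/0; apply L'Hôpital's rule 3 times.
After differentiating numerator and denominator 3 times the quotient is (-8*e^(2*x) - 16/(2*x - 1)^3)/(6); at x = 0 this is 4/3.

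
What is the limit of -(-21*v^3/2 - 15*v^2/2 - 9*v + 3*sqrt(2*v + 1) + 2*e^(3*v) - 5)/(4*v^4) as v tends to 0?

-39/32

Substitution gives 0/0; apply L'Hôpital's rule 4 times.
After differentiating numerator and denominator 4 times the quotient is (162*e^(3*v) - 45/(2*v + 1)^(7/2))/(-96); at v = 0 this is -39/32.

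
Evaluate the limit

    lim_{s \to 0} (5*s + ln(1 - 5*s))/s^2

-25/2

Direct substitution gives 0/0.
Apply L'Hôpital: lim (5 - 5/(1 - 5*s))/(2*s), still 0/0.
After 2 applications of L'Hôpital's rule the quotient is (-25/(1 - 5*s)^2)/(2); substituting s = 0 gives -25/2.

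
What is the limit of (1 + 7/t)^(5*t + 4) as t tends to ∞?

Let L be the limit and take ln: ln L = lim (5t + 4)·ln(1 + 7/t) = lim (5t + 4)·(7/t + O(1/t²)) = 35.
Hence L = e^(35).

e^(35)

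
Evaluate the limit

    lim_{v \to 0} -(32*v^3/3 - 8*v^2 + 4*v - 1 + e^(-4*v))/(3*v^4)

-32/9

Direct substitution gives 0/0.
Apply L'Hôpital: lim (32*v^2 - 16*v + 4 - 4*e^(-4*v))/(-12*v^3), still 0/0.
Apply L'Hôpital: lim (64*v - 16 + 16*e^(-4*v))/(-36*v^2), still 0/0.
Apply L'Hôpital: lim (64 - 64*e^(-4*v))/(-72*v), still 0/0.
After 4 applications of L'Hôpital's rule the quotient is (256*e^(-4*v))/(-72); substituting v = 0 gives -32/9.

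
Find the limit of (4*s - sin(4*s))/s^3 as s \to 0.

32/3

Direct substitution gives 0/0.
Apply L'Hôpital: lim (4 - 4*cos(4*s))/(3*s^2), still 0/0.
Apply L'Hôpital: lim (16*sin(4*s))/(6*s), still 0/0.
After 3 applications of L'Hôpital's rule the quotient is (64*cos(4*s))/(6); substituting s = 0 gives 32/3.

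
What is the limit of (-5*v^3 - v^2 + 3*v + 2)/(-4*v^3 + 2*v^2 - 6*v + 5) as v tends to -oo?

5/4

Numerator and denominator both have degree 3.
Dividing every term by v^3, all lower-order terms vanish and the limit is the ratio of leading coefficients, -5/(-4) = 5/4.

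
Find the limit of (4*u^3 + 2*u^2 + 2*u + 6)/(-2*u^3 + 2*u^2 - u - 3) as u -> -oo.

-2

Numerator and denominator both have degree 3.
Dividing every term by u^3, all lower-order terms vanish and the limit is the ratio of leading coefficients, 4/(-2) = -2.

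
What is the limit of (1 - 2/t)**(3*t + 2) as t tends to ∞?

e^(-6)

Let L be the limit and take ln: ln L = lim (3t + 2)·ln(1 - 2/t) = lim (3t + 2)·(-2/t + O(1/t²)) = -6.
Hence L = e^(-6).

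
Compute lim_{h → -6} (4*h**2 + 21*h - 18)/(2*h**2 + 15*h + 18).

At h = -6 both the top and bottom vanish — a removable singularity. Factoring out (h + 6) from each leaves (4*h - 3)/(2*h + 3), which at h = -6 equals 3.

3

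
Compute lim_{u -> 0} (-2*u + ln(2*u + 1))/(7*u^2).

-2/7

Direct substitution gives 0/0.
Apply L'Hôpital: lim (-2 + 2/(2*u + 1))/(14*u), still 0/0.
After 2 applications of L'Hôpital's rule the quotient is (-4/(2*u + 1)^2)/(14); substituting u = 0 gives -2/7.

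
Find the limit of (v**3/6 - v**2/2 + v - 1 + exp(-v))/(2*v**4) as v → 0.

1/48

Direct substitution gives 0/0.
Apply L'Hôpital: lim (v^2/2 - v + 1 - e^(-v))/(8*v^3), still 0/0.
Apply L'Hôpital: lim (v - 1 + e^(-v))/(24*v^2), still 0/0.
Apply L'Hôpital: lim (1 - e^(-v))/(48*v), still 0/0.
After 4 applications of L'Hôpital's rule the quotient is (e^(-v))/(48); substituting v = 0 gives 1/48.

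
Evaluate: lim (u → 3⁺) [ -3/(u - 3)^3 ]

-∞

As u → 3⁺, (u - 3) → 0⁺, so (u - 3)^3 → 0⁺ and -3/(u - 3)^3 → -∞.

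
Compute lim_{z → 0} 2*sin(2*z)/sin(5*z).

Substitution gives 0/0.
Divide numerator and denominator by z: sin(2z)/z → 2 and sin(5z)/z → 5, so the limit is 2·2/5 = 4/5.

4/5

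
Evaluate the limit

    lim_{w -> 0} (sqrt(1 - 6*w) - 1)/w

-3

Substitution gives 0/0. Multiply numerator and denominator by the conjugate √(1 - 6w) + √1.
The numerator becomes (1 - 6w) − 1 = -6w, so the expression simplifies to -6/(√(1 - 6w) + √1).
Letting w → 0 gives -6/(2√1) = -3.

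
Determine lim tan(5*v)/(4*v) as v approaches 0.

Substitution gives 0/0.
Since tan(u)/u → 1 as u → 0, tan(5v)/(5v) → 1 and the limit is 5/4.

5/4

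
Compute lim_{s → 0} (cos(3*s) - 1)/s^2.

-9/2

Direct substitution gives 0/0.
Apply L'Hôpital: lim (-3*sin(3*s))/(2*s), still 0/0.
After 2 applications of L'Hôpital's rule the quotient is (-9*cos(3*s))/(2); substituting s = 0 gives -9/2.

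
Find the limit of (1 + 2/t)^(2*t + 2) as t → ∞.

e^(4)

Write it as [(1 + 2/t)^t]^(2) · (1 + 2/t)^(2). The bracketed term tends to e^(2) and the second factor to 1, so the limit is e^(4).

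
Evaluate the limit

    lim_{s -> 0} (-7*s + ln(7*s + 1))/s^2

-49/2

Direct substitution gives 0/0.
Apply L'Hôpital: lim (-7 + 7/(7*s + 1))/(2*s), still 0/0.
After 2 applications of L'Hôpital's rule the quotient is (-49/(7*s + 1)^2)/(2); substituting s = 0 gives -49/2.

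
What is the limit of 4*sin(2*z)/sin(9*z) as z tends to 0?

Substitution gives 0/0.
Divide numerator and denominator by z: sin(2z)/z → 2 and sin(9z)/z → 9, so the limit is 4·2/9 = 8/9.

8/9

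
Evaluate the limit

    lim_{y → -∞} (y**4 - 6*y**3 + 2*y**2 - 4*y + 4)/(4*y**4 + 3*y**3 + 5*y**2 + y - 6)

1/4

Numerator and denominator both have degree 4.
Dividing every term by y^4, all lower-order terms vanish and the limit is the ratio of leading coefficients, 1/(4) = 1/4.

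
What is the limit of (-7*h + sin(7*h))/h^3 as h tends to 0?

-343/6

Direct substitution gives 0/0.
Apply L'Hôpital: lim (7*cos(7*h) - 7)/(3*h^2), still 0/0.
Apply L'Hôpital: lim (-49*sin(7*h))/(6*h), still 0/0.
After 3 applications of L'Hôpital's rule the quotient is (-343*cos(7*h))/(6); substituting h = 0 gives -343/6.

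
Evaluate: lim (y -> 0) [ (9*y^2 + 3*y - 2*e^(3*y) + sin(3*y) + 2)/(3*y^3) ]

-9/2

Substitution gives 0/0 (the numerator vanishes to order 3).
Expand each term to order y^3: the coefficient of y^3 in sin(3y) is -9/2 and in -2·e^(3y) is -9.
Lower-order terms cancel with the polynomial part, so the numerator is (-27/2)·y^3 + o(y^3), and the limit is (-27/2)/(3) = -9/2.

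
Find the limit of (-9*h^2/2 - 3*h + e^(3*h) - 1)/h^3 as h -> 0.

9/2

Direct substitution gives 0/0.
Apply L'Hôpital: lim (-9*h + 3*e^(3*h) - 3)/(3*h^2), still 0/0.
Apply L'Hôpital: lim (9*e^(3*h) - 9)/(6*h), still 0/0.
After 3 applications of L'Hôpital's rule the quotient is (27*e^(3*h))/(6); substituting h = 0 gives 9/2.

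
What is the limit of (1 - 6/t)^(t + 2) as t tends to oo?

Write it as [(1 - 6/t)^t]^(1) · (1 - 6/t)^(2). The bracketed term tends to e^(-6) and the second factor to 1, so the limit is e^(-6).

e^(-6)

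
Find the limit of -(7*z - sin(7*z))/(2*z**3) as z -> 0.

Direct substitution gives 0/0.
Apply L'Hôpital: lim (7 - 7*cos(7*z))/(-6*z^2), still 0/0.
Apply L'Hôpital: lim (49*sin(7*z))/(-12*z), still 0/0.
After 3 applications of L'Hôpital's rule the quotient is (343*cos(7*z))/(-12); substituting z = 0 gives -343/12.

-343/12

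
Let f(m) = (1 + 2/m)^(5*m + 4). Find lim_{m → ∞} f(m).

e^(10)

Write it as [(1 + 2/m)^m]^(5) · (1 + 2/m)^(4). The bracketed term tends to e^(2) and the second factor to 1, so the limit is e^(10).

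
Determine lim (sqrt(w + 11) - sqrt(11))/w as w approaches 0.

A 0/0 form; rationalise with √(11 + w) + √11. This collapses the numerator to w, leaving 1/(√(11 + w) + √11) → 1/(2√11) = √(11)/22.

√(11)/22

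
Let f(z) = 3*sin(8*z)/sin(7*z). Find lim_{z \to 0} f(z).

24/7

Substitution gives 0/0.
Divide numerator and denominator by z: sin(8z)/z → 8 and sin(7z)/z → 7, so the limit is 3·8/7 = 24/7.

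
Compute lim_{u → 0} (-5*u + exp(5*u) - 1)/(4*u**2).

Direct substitution gives 0/0.
Apply L'Hôpital: lim (5*e^(5*u) - 5)/(8*u), still 0/0.
After 2 applications of L'Hôpital's rule the quotient is (25*e^(5*u))/(8); substituting u = 0 gives 25/8.

25/8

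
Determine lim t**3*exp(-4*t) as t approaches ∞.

Write as t^3/e^{4t}, an ∞/∞ form.
Exponential growth dominates any polynomial, so repeated L'Hôpital (or the standard result) gives 0.

0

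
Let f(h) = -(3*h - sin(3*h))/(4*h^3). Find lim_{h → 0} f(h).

-9/8

Direct substitution gives 0/0.
Apply L'Hôpital: lim (3 - 3*cos(3*h))/(-12*h^2), still 0/0.
Apply L'Hôpital: lim (9*sin(3*h))/(-24*h), still 0/0.
After 3 applications of L'Hôpital's rule the quotient is (27*cos(3*h))/(-24); substituting h = 0 gives -9/8.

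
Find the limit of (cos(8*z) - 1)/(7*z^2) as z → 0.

Direct substitution gives 0/0.
Apply L'Hôpital: lim (-8*sin(8*z))/(14*z), still 0/0.
After 2 applications of L'Hôpital's rule the quotient is (-64*cos(8*z))/(14); substituting z = 0 gives -32/7.

-32/7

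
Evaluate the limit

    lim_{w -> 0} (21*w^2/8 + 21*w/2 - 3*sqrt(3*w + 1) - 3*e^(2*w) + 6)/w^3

Substitution gives 0/0; apply L'Hôpital's rule 3 times.
After differentiating numerator and denominator 3 times the quotient is (-24*e^(2*w) - 243/(8*(3*w + 1)^(5/2)))/(6); at w = 0 this is -145/16.

-145/16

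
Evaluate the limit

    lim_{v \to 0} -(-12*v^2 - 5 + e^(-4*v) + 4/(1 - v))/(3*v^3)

Substitution gives 0/0 (the numerator vanishes to order 3).
Expand each term to order v^3: the coefficient of v^3 in 4·1/(1 - v) is 4 and in e^(-4v) is -32/3.
Lower-order terms cancel with the polynomial part, so the numerator is (-20/3)·v^3 + o(v^3), and the limit is (-20/3)/(-3) = 20/9.

20/9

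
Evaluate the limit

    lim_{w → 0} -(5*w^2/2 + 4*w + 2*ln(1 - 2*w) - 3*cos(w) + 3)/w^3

Substitution gives 0/0 (the numerator vanishes to order 3).
Expand each term to order w^3: the coefficient of w^3 in 2·ln(1 - 2w) is -16/3 and in -3·cos(w) is 0.
Lower-order terms cancel with the polynomial part, so the numerator is (-16/3)·w^3 + o(w^3), and the limit is (-16/3)/(-1) = 16/3.

16/3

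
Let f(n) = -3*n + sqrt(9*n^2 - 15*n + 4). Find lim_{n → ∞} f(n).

-5/2

An ∞ − ∞ form. Rationalising with the conjugate, the difference becomes (-15n + 4) / (√(9*n^2 - 15*n + 4) + 3n).
For large n the denominator behaves like 2·3n, so the quotient tends to -15/6 = -5/2.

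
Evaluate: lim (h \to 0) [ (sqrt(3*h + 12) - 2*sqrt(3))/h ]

Substitution gives 0/0. Multiply numerator and denominator by the conjugate √(12 + 3h) + √12.
The numerator becomes (12 + 3h) − 12 = 3h, so the expression simplifies to 3/(√(12 + 3h) + √12).
Letting h → 0 gives 3/(2√12) = √(3)/4.

√(3)/4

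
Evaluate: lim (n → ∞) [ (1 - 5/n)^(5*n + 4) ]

e^(-25)

Write it as [(1 - 5/n)^n]^(5) · (1 - 5/n)^(4). The bracketed term tends to e^(-5) and the second factor to 1, so the limit is e^(-25).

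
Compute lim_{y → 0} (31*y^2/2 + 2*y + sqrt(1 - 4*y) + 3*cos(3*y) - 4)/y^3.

-4

Substitution gives 0/0 (the numerator vanishes to order 3).
Expand each term to order y^3: the coefficient of y^3 in 3·cos(3y) is 0 and in √(1 - 4y) is -4.
Lower-order terms cancel with the polynomial part, so the numerator is (-4)·y^3 + o(y^3), and the limit is (-4)/(1) = -4.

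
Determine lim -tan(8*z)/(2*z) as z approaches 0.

-4

Substitution gives 0/0.
Since tan(u)/u → 1 as u → 0, tan(8z)/(8z) → 1 and the limit is 8/(-2) = -4.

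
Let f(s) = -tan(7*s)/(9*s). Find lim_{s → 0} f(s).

Substitution gives 0/0.
Since tan(u)/u → 1 as u → 0, tan(7s)/(7s) → 1 and the limit is 7/(-9) = -7/9.

-7/9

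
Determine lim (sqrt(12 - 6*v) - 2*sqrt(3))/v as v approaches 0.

-√(3)/2

Substitution gives 0/0. Multiply numerator and denominator by the conjugate √(12 - 6v) + √12.
The numerator becomes (12 - 6v) − 12 = -6v, so the expression simplifies to -6/(√(12 - 6v) + √12).
Letting v → 0 gives -6/(2√12) = -√(3)/2.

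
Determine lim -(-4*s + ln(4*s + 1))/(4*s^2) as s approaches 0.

Direct substitution gives 0/0.
Apply L'Hôpital: lim (-4 + 4/(4*s + 1))/(-8*s), still 0/0.
After 2 applications of L'Hôpital's rule the quotient is (-16/(4*s + 1)^2)/(-8); substituting s = 0 gives 2.

2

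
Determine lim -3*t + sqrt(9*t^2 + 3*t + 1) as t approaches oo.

This has the form ∞ − ∞. Multiply and divide by the conjugate √(9*t^2 + 3*t + 1) + 3t.
That gives (3t + 1) / (√(9*t^2 + 3*t + 1) + 3t).
Divide numerator and denominator by t: the limit is 3/(2·3) = 1/2.

1/2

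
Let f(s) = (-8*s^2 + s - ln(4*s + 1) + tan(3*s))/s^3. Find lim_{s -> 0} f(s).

Substitution gives 0/0 (the numerator vanishes to order 3).
Expand each term to order s^3: the coefficient of s^3 in −ln(1 + 4s) is -64/3 and in tan(3s) is 9.
Lower-order terms cancel with the polynomial part, so the numerator is (-37/3)·s^3 + o(s^3), and the limit is (-37/3)/(1) = -37/3.

-37/3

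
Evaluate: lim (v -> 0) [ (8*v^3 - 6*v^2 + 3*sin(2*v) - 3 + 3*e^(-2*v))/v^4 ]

2

Substitution gives 0/0 (the numerator vanishes to order 4).
Expand each term to order v^4: the coefficient of v^4 in 3·e^(-2v) is 2 and in 3·sin(2v) is 0.
Lower-order terms cancel with the polynomial part, so the numerator is (2)·v^4 + o(v^4), and the limit is (2)/(1) = 2.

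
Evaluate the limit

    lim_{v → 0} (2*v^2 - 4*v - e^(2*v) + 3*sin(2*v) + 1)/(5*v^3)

-16/15

Substitution gives 0/0; apply L'Hôpital's rule 3 times.
After differentiating numerator and denominator 3 times the quotient is (-8*e^(2*v) - 24*cos(2*v))/(30); at v = 0 this is -16/15.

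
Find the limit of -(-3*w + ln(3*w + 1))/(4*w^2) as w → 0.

Direct substitution gives 0/0.
Apply L'Hôpital: lim (-3 + 3/(3*w + 1))/(-8*w), still 0/0.
After 2 applications of L'Hôpital's rule the quotient is (-9/(3*w + 1)^2)/(-8); substituting w = 0 gives 9/8.

9/8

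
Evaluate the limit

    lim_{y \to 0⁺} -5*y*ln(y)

0

This is a 0·(−∞) form. Rewrite as -5·ln(y) / y^(−1) and apply L'Hôpital:
the derivative quotient is -5·(1/y) / (−1·y^(−2)) = (5/1)·y^1 → 0.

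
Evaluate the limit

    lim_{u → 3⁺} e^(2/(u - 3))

As u → 3⁺, 2/(u - 3) → +∞, so e^(2/(u - 3)) → ∞.

∞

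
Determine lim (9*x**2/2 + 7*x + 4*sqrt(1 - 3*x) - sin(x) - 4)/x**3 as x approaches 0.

-79/12

Substitution gives 0/0 (the numerator vanishes to order 3).
Expand each term to order x^3: the coefficient of x^3 in −sin(x) is 1/6 and in 4·√(1 - 3x) is -27/4.
Lower-order terms cancel with the polynomial part, so the numerator is (-79/12)·x^3 + o(x^3), and the limit is (-79/12)/(1) = -79/12.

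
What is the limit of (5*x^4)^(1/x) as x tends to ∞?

Base → ∞ and exponent → 0: an ∞^0 form.
Take logs: (1/x)·ln(5·x^4) = (ln 5 + 4·ln x)/x → 0.
So the limit is e^0 = 1.

1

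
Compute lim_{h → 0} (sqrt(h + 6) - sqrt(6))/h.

Substitution gives 0/0. Multiply numerator and denominator by the conjugate √(6 + h) + √6.
The numerator becomes (6 + h) − 6 = h, so the expression simplifies to 1/(√(6 + h) + √6).
Letting h → 0 gives 1/(2√6) = √(6)/12.

√(6)/12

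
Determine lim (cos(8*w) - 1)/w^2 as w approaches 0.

-32

Direct substitution gives 0/0.
Apply L'Hôpital: lim (-8*sin(8*w))/(2*w), still 0/0.
After 2 applications of L'Hôpital's rule the quotient is (-64*cos(8*w))/(2); substituting w = 0 gives -32.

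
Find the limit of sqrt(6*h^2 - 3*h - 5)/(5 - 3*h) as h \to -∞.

√(6)/3

For large |h|, √(6*h^2 - 3*h - 5) ≈ √6·|h| and the denominator ≈ -3h.
Since h → −∞, |h| = −h, giving −√6/(-3) = √(6)/3.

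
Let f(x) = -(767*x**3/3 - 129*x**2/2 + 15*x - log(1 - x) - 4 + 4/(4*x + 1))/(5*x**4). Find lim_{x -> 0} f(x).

-4097/20

Substitution gives 0/0 (the numerator vanishes to order 4).
Expand each term to order x^4: the coefficient of x^4 in −ln(1 - x) is 1/4 and in 4·1/(1 + 4x) is 1024.
Lower-order terms cancel with the polynomial part, so the numerator is (4097/4)·x^4 + o(x^4), and the limit is (4097/4)/(-5) = -4097/20.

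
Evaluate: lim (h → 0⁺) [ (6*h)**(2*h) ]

Base → 0⁺ and exponent → 0⁺: a 0^0 form.
Take logs: 2h·ln(6h). This is 0·(−∞); rewriting as ln(6h)/(1/(2h)) and applying L'Hôpital gives 0.
Hence the limit is e^0 = 1.

1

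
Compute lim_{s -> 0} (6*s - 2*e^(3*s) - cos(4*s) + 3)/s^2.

Substitution gives 0/0; apply L'Hôpital's rule 2 times.
After differentiating numerator and denominator 2 times the quotient is (-18*e^(3*s) + 16*cos(4*s))/(2); at s = 0 this is -1.

-1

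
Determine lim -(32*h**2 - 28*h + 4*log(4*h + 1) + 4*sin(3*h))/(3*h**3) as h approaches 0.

-202/9

Substitution gives 0/0; apply L'Hôpital's rule 3 times.
After differentiating numerator and denominator 3 times the quotient is (-108*cos(3*h) + 512/(4*h + 1)^3)/(-18); at h = 0 this is -202/9.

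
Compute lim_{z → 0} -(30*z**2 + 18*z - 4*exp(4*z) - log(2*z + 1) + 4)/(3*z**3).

Substitution gives 0/0; apply L'Hôpital's rule 3 times.
After differentiating numerator and denominator 3 times the quotient is (-256*e^(4*z) - 16/(2*z + 1)^3)/(-18); at z = 0 this is 136/9.

136/9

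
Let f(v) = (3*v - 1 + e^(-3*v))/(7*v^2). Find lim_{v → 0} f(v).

Direct substitution gives 0/0.
Apply L'Hôpital: lim (3 - 3*e^(-3*v))/(14*v), still 0/0.
After 2 applications of L'Hôpital's rule the quotient is (9*e^(-3*v))/(14); substituting v = 0 gives 9/14.

9/14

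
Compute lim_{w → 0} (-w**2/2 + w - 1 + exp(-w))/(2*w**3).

-1/12

Direct substitution gives 0/0.
Apply L'Hôpital: lim (-w + 1 - e^(-w))/(6*w^2), still 0/0.
Apply L'Hôpital: lim (-1 + e^(-w))/(12*w), still 0/0.
After 3 applications of L'Hôpital's rule the quotient is (-e^(-w))/(12); substituting w = 0 gives -1/12.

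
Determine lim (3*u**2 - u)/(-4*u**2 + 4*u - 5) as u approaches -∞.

-3/4

Numerator and denominator both have degree 2.
Dividing every term by u^2, all lower-order terms vanish and the limit is the ratio of leading coefficients, 3/(-4) = -3/4.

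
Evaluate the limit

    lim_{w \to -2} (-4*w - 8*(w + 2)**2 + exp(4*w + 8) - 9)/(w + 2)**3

32/3

Direct substitution gives 0/0.
Apply L'Hôpital: lim (-16*w + 4*e^(4*w + 8) - 36)/(3*(w + 2)^2), still 0/0.
Apply L'Hôpital: lim (16*e^(4*w + 8) - 16)/(6*w + 12), still 0/0.
After 3 applications of L'Hôpital's rule the quotient is (64*e^(4*w + 8))/(6); substituting w = -2 gives 32/3.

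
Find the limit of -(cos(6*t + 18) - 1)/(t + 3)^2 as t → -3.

Direct substitution gives 0/0.
Apply L'Hôpital: lim (-6*sin(6*t + 18))/(-2*t - 6), still 0/0.
After 2 applications of L'Hôpital's rule the quotient is (-36*cos(6*t + 18))/(-2); substituting t = -3 gives 18.

18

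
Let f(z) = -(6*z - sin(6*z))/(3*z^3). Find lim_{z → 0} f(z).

-12

Direct substitution gives 0/0.
Apply L'Hôpital: lim (6 - 6*cos(6*z))/(-9*z^2), still 0/0.
Apply L'Hôpital: lim (36*sin(6*z))/(-18*z), still 0/0.
After 3 applications of L'Hôpital's rule the quotient is (216*cos(6*z))/(-18); substituting z = 0 gives -12.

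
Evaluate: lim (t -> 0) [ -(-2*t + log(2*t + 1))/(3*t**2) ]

2/3

Direct substitution gives 0/0.
Apply L'Hôpital: lim (-2 + 2/(2*t + 1))/(-6*t), still 0/0.
After 2 applications of L'Hôpital's rule the quotient is (-4/(2*t + 1)^2)/(-6); substituting t = 0 gives 2/3.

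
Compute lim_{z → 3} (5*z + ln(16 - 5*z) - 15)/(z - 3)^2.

-25/2

Direct substitution gives 0/0.
Apply L'Hôpital: lim (5 - 5/(16 - 5*z))/(2*z - 6), still 0/0.
After 2 applications of L'Hôpital's rule the quotient is (-25/(16 - 5*z)^2)/(2); substituting z = 3 gives -25/2.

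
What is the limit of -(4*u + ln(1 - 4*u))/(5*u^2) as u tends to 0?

8/5

Direct substitution gives 0/0.
Apply L'Hôpital: lim (4 - 4/(1 - 4*u))/(-10*u), still 0/0.
After 2 applications of L'Hôpital's rule the quotient is (-16/(1 - 4*u)^2)/(-10); substituting u = 0 gives 8/5.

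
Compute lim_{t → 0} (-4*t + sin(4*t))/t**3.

-32/3

Direct substitution gives 0/0.
Apply L'Hôpital: lim (4*cos(4*t) - 4)/(3*t^2), still 0/0.
Apply L'Hôpital: lim (-16*sin(4*t))/(6*t), still 0/0.
After 3 applications of L'Hôpital's rule the quotient is (-64*cos(4*t))/(6); substituting t = 0 gives -32/3.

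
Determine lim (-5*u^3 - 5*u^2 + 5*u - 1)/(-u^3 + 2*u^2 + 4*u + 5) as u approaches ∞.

Numerator and denominator both have degree 3.
Dividing every term by u^3, all lower-order terms vanish and the limit is the ratio of leading coefficients, -5/(-1) = 5.

5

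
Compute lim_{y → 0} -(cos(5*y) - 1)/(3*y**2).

Direct substitution gives 0/0.
Apply L'Hôpital: lim (-5*sin(5*y))/(-6*y), still 0/0.
After 2 applications of L'Hôpital's rule the quotient is (-25*cos(5*y))/(-6); substituting y = 0 gives 25/6.

25/6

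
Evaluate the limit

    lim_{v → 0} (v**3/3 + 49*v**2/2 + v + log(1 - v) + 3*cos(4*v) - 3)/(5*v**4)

Substitution gives 0/0 (the numerator vanishes to order 4).
Expand each term to order v^4: the coefficient of v^4 in ln(1 - v) is -1/4 and in 3·cos(4v) is 32.
Lower-order terms cancel with the polynomial part, so the numerator is (127/4)·v^4 + o(v^4), and the limit is (127/4)/(5) = 127/20.

127/20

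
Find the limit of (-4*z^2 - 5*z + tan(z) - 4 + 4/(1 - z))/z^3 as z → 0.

Substitution gives 0/0 (the numerator vanishes to order 3).
Expand each term to order z^3: the coefficient of z^3 in 4·1/(1 - z) is 4 and in tan(z) is 1/3.
Lower-order terms cancel with the polynomial part, so the numerator is (13/3)·z^3 + o(z^3), and the limit is (13/3)/(1) = 13/3.

13/3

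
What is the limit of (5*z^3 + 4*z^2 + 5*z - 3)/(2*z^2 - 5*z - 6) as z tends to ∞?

∞

The numerator has higher degree (3 > 2); the quotient behaves like (5/(2))·z^1 for large |z|.
As z → +∞ this diverges to ∞.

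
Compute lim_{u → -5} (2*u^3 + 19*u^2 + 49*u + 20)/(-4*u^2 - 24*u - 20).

At u = -5 both the top and bottom vanish — a removable singularity. Factoring out (u + 5) from each leaves (2*u^2 + 9*u + 4)/(-4*u - 4), which at u = -5 equals 9/16.

9/16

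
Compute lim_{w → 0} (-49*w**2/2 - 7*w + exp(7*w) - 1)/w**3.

343/6

Direct substitution gives 0/0.
Apply L'Hôpital: lim (-49*w + 7*e^(7*w) - 7)/(3*w^2), still 0/0.
Apply L'Hôpital: lim (49*e^(7*w) - 49)/(6*w), still 0/0.
After 3 applications of L'Hôpital's rule the quotient is (343*e^(7*w))/(6); substituting w = 0 gives 343/6.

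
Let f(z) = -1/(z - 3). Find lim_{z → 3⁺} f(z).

As z → 3⁺, (z - 3) → 0⁺, so (z - 3)^1 → 0⁺ and -1/(z - 3)^1 → -∞.

-∞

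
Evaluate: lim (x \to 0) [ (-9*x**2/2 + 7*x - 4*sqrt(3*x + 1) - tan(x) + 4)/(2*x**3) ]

Substitution gives 0/0 (the numerator vanishes to order 3).
Expand each term to order x^3: the coefficient of x^3 in -4·√(1 + 3x) is -27/4 and in −tan(x) is -1/3.
Lower-order terms cancel with the polynomial part, so the numerator is (-85/12)·x^3 + o(x^3), and the limit is (-85/12)/(2) = -85/24.

-85/24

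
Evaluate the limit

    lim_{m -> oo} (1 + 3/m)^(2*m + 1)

e^(6)

Let L be the limit and take ln: ln L = lim (2m + 1)·ln(1 + 3/m) = lim (2m + 1)·(3/m + O(1/m²)) = 6.
Hence L = e^(6).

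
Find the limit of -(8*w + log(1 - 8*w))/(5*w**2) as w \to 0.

Direct substitution gives 0/0.
Apply L'Hôpital: lim (8 - 8/(1 - 8*w))/(-10*w), still 0/0.
After 2 applications of L'Hôpital's rule the quotient is (-64/(1 - 8*w)^2)/(-10); substituting w = 0 gives 32/5.

32/5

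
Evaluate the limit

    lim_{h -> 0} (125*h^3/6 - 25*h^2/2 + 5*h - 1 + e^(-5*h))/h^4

Direct substitution gives 0/0.
Apply L'Hôpital: lim (125*h^2/2 - 25*h + 5 - 5*e^(-5*h))/(4*h^3), still 0/0.
Apply L'Hôpital: lim (125*h - 25 + 25*e^(-5*h))/(12*h^2), still 0/0.
Apply L'Hôpital: lim (125 - 125*e^(-5*h))/(24*h), still 0/0.
After 4 applications of L'Hôpital's rule the quotient is (625*e^(-5*h))/(24); substituting h = 0 gives 625/24.

625/24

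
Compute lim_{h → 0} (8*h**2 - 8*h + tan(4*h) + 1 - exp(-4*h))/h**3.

Substitution gives 0/0 (the numerator vanishes to order 3).
Expand each term to order h^3: the coefficient of h^3 in −e^(-4h) is 32/3 and in tan(4h) is 64/3.
Lower-order terms cancel with the polynomial part, so the numerator is (32)·h^3 + o(h^3), and the limit is (32)/(1) = 32.

32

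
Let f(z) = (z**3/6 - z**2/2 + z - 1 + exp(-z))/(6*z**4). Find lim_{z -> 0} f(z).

Direct substitution gives 0/0.
Apply L'Hôpital: lim (z^2/2 - z + 1 - e^(-z))/(24*z^3), still 0/0.
Apply L'Hôpital: lim (z - 1 + e^(-z))/(72*z^2), still 0/0.
Apply L'Hôpital: lim (1 - e^(-z))/(144*z), still 0/0.
After 4 applications of L'Hôpital's rule the quotient is (e^(-z))/(144); substituting z = 0 gives 1/144.

1/144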